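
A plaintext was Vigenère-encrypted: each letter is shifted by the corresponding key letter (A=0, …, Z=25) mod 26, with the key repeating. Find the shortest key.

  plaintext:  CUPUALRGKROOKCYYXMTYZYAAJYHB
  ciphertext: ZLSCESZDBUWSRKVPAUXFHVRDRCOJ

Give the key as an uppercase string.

  i= 0: Z-C = 23 → X
  i= 1: L-U = 17 → R
  i= 2: S-P =  3 → D
  i= 3: C-U =  8 → I
  i= 4: E-A =  4 → E
  i= 5: S-L =  7 → H
  i= 6: Z-R =  8 → I
  i= 7: D-G = 23 → X
  i= 8: B-K = 17 → R
  i= 9: U-R =  3 → D
  i=10: W-O =  8 → I
  i=11: S-O =  4 → E
  i=12: R-K =  7 → H
  i=13: K-C =  8 → I
  i=14: V-Y = 23 → X
  i=15: P-Y = 17 → R
  i=16: A-X =  3 → D
  i=17: U-M =  8 → I
  i=18: X-T =  4 → E
  i=19: F-Y =  7 → H
  i=20: H-Z =  8 → I
  i=21: V-Y = 23 → X
  i=22: R-A = 17 → R
  i=23: D-A =  3 → D
  i=24: R-J =  8 → I
  i=25: C-Y =  4 → E
  i=26: O-H =  7 → H
  i=27: J-B =  8 → I
  shifts repeat with period 7: XRDIEHI

XRDIEHI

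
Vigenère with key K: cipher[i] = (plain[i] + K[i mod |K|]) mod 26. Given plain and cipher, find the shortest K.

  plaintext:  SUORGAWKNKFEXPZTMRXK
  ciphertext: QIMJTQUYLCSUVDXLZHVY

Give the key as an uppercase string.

YOYSNQ

  i= 0: Q-S = 24 → Y
  i= 1: I-U = 14 → O
  i= 2: M-O = 24 → Y
  i= 3: J-R = 18 → S
  i= 4: T-G = 13 → N
  i= 5: Q-A = 16 → Q
  i= 6: U-W = 24 → Y
  i= 7: Y-K = 14 → O
  i= 8: L-N = 24 → Y
  i= 9: C-K = 18 → S
  i=10: S-F = 13 → N
  i=11: U-E = 16 → Q
  i=12: V-X = 24 → Y
  i=13: D-P = 14 → O
  i=14: X-Z = 24 → Y
  i=15: L-T = 18 → S
  i=16: Z-M = 13 → N
  i=17: H-R = 16 → Q
  i=18: V-X = 24 → Y
  i=19: Y-K = 14 → O
  shifts repeat with period 6: YOYSNQ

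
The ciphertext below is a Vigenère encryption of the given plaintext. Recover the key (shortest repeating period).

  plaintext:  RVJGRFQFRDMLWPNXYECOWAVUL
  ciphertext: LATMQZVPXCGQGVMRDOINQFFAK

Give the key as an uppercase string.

UFKGZ

  i= 0: L-R = 20 → U
  i= 1: A-V =  5 → F
  i= 2: T-J = 10 → K
  i= 3: M-G =  6 → G
  i= 4: Q-R = 25 → Z
  i= 5: Z-F = 20 → U
  i= 6: V-Q =  5 → F
  i= 7: P-F = 10 → K
  i= 8: X-R =  6 → G
  i= 9: C-D = 25 → Z
  i=10: G-M = 20 → U
  i=11: Q-L =  5 → F
  i=12: G-W = 10 → K
  i=13: V-P =  6 → G
  i=14: M-N = 25 → Z
  i=15: R-X = 20 → U
  i=16: D-Y =  5 → F
  i=17: O-E = 10 → K
  i=18: I-C =  6 → G
  i=19: N-O = 25 → Z
  i=20: Q-W = 20 → U
  i=21: F-A =  5 → F
  i=22: F-V = 10 → K
  i=23: A-U =  6 → G
  i=24: K-L = 25 → Z
  shifts repeat with period 5: UFKGZ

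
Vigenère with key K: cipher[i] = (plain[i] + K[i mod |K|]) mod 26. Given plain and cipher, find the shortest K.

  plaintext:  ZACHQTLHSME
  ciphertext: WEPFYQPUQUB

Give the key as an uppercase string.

  i= 0: W-Z = 23 → X
  i= 1: E-A =  4 → E
  i= 2: P-C = 13 → N
  i= 3: F-H = 24 → Y
  i= 4: Y-Q =  8 → I
  i= 5: Q-T = 23 → X
  i= 6: P-L =  4 → E
  i= 7: U-H = 13 → N
  i= 8: Q-S = 24 → Y
  i= 9: U-M =  8 → I
  i=10: B-E = 23 → X
  shifts repeat with period 5: XENYI

XENYI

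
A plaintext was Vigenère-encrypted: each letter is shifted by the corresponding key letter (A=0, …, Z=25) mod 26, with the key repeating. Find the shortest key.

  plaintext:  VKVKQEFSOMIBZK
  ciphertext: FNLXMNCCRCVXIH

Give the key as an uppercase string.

KDQNWJX

  i= 0: F-V = 10 → K
  i= 1: N-K =  3 → D
  i= 2: L-V = 16 → Q
  i= 3: X-K = 13 → N
  i= 4: M-Q = 22 → W
  i= 5: N-E =  9 → J
  i= 6: C-F = 23 → X
  i= 7: C-S = 10 → K
  i= 8: R-O =  3 → D
  i= 9: C-M = 16 → Q
  i=10: V-I = 13 → N
  i=11: X-B = 22 → W
  i=12: I-Z =  9 → J
  i=13: H-K = 23 → X
  shifts repeat with period 7: KDQNWJX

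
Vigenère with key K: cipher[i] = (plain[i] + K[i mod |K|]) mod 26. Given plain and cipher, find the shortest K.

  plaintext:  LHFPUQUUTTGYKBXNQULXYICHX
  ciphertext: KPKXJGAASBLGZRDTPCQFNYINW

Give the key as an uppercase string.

  i= 0: K-L = 25 → Z
  i= 1: P-H =  8 → I
  i= 2: K-F =  5 → F
  i= 3: X-P =  8 → I
  i= 4: J-U = 15 → P
  i= 5: G-Q = 16 → Q
  i= 6: A-U =  6 → G
  i= 7: A-U =  6 → G
  i= 8: S-T = 25 → Z
  i= 9: B-T =  8 → I
  i=10: L-G =  5 → F
  i=11: G-Y =  8 → I
  i=12: Z-K = 15 → P
  i=13: R-B = 16 → Q
  i=14: D-X =  6 → G
  i=15: T-N =  6 → G
  i=16: P-Q = 25 → Z
  i=17: C-U =  8 → I
  i=18: Q-L =  5 → F
  i=19: F-X =  8 → I
  i=20: N-Y = 15 → P
  i=21: Y-I = 16 → Q
  i=22: I-C =  6 → G
  i=23: N-H =  6 → G
  i=24: W-X = 25 → Z
  shifts repeat with period 8: ZIFIPQGG

ZIFIPQGG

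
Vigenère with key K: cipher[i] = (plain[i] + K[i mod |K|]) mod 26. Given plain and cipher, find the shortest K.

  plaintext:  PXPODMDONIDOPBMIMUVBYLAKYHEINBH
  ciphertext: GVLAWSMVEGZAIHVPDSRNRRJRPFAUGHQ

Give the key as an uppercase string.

RYWMTGJH

  i= 0: G-P = 17 → R
  i= 1: V-X = 24 → Y
  i= 2: L-P = 22 → W
  i= 3: A-O = 12 → M
  i= 4: W-D = 19 → T
  i= 5: S-M =  6 → G
  i= 6: M-D =  9 → J
  i= 7: V-O =  7 → H
  i= 8: E-N = 17 → R
  i= 9: G-I = 24 → Y
  i=10: Z-D = 22 → W
  i=11: A-O = 12 → M
  i=12: I-P = 19 → T
  i=13: H-B =  6 → G
  i=14: V-M =  9 → J
  i=15: P-I =  7 → H
  i=16: D-M = 17 → R
  i=17: S-U = 24 → Y
  i=18: R-V = 22 → W
  i=19: N-B = 12 → M
  i=20: R-Y = 19 → T
  i=21: R-L =  6 → G
  i=22: J-A =  9 → J
  i=23: R-K =  7 → H
  i=24: P-Y = 17 → R
  i=25: F-H = 24 → Y
  i=26: A-E = 22 → W
  i=27: U-I = 12 → M
  i=28: G-N = 19 → T
  i=29: H-B =  6 → G
  i=30: Q-H =  9 → J
  shifts repeat with period 8: RYWMTGJH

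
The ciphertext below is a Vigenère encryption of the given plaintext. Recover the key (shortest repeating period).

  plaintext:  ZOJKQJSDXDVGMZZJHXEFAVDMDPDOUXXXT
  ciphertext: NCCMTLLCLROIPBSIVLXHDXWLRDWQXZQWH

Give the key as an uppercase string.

  i= 0: N-Z = 14 → O
  i= 1: C-O = 14 → O
  i= 2: C-J = 19 → T
  i= 3: M-K =  2 → C
  i= 4: T-Q =  3 → D
  i= 5: L-J =  2 → C
  i= 6: L-S = 19 → T
  i= 7: C-D = 25 → Z
  i= 8: L-X = 14 → O
  i= 9: R-D = 14 → O
  i=10: O-V = 19 → T
  i=11: I-G =  2 → C
  i=12: P-M =  3 → D
  i=13: B-Z =  2 → C
  i=14: S-Z = 19 → T
  i=15: I-J = 25 → Z
  i=16: V-H = 14 → O
  i=17: L-X = 14 → O
  i=18: X-E = 19 → T
  i=19: H-F =  2 → C
  i=20: D-A =  3 → D
  i=21: X-V =  2 → C
  i=22: W-D = 19 → T
  i=23: L-M = 25 → Z
  i=24: R-D = 14 → O
  i=25: D-P = 14 → O
  i=26: W-D = 19 → T
  i=27: Q-O =  2 → C
  i=28: X-U =  3 → D
  i=29: Z-X =  2 → C
  i=30: Q-X = 19 → T
  i=31: W-X = 25 → Z
  i=32: H-T = 14 → O
  shifts repeat with period 8: OOTCDCTZ

OOTCDCTZ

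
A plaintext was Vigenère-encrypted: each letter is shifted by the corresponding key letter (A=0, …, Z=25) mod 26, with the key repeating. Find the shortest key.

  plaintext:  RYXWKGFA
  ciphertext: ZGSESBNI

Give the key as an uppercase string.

IIV

  i= 0: Z-R =  8 → I
  i= 1: G-Y =  8 → I
  i= 2: S-X = 21 → V
  i= 3: E-W =  8 → I
  i= 4: S-K =  8 → I
  i= 5: B-G = 21 → V
  i= 6: N-F =  8 → I
  i= 7: I-A =  8 → I
  shifts repeat with period 3: IIV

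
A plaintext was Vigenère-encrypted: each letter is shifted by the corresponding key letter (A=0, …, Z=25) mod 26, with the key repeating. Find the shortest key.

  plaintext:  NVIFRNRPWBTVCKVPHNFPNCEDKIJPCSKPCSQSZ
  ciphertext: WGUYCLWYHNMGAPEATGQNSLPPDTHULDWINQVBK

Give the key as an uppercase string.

JLMTLYF

  i= 0: W-N =  9 → J
  i= 1: G-V = 11 → L
  i= 2: U-I = 12 → M
  i= 3: Y-F = 19 → T
  i= 4: C-R = 11 → L
  i= 5: L-N = 24 → Y
  i= 6: W-R =  5 → F
  i= 7: Y-P =  9 → J
  i= 8: H-W = 11 → L
  i= 9: N-B = 12 → M
  i=10: M-T = 19 → T
  i=11: G-V = 11 → L
  i=12: A-C = 24 → Y
  i=13: P-K =  5 → F
  i=14: E-V =  9 → J
  i=15: A-P = 11 → L
  i=16: T-H = 12 → M
  i=17: G-N = 19 → T
  i=18: Q-F = 11 → L
  i=19: N-P = 24 → Y
  i=20: S-N =  5 → F
  i=21: L-C =  9 → J
  i=22: P-E = 11 → L
  i=23: P-D = 12 → M
  i=24: D-K = 19 → T
  i=25: T-I = 11 → L
  i=26: H-J = 24 → Y
  i=27: U-P =  5 → F
  i=28: L-C =  9 → J
  i=29: D-S = 11 → L
  i=30: W-K = 12 → M
  i=31: I-P = 19 → T
  i=32: N-C = 11 → L
  i=33: Q-S = 24 → Y
  i=34: V-Q =  5 → F
  i=35: B-S =  9 → J
  i=36: K-Z = 11 → L
  shifts repeat with period 7: JLMTLYF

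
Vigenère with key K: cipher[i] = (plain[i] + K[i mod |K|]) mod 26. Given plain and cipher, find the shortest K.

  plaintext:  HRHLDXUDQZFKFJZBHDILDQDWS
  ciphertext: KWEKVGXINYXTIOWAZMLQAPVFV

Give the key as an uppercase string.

DFXZSJ

  i= 0: K-H =  3 → D
  i= 1: W-R =  5 → F
  i= 2: E-H = 23 → X
  i= 3: K-L = 25 → Z
  i= 4: V-D = 18 → S
  i= 5: G-X =  9 → J
  i= 6: X-U =  3 → D
  i= 7: I-D =  5 → F
  i= 8: N-Q = 23 → X
  i= 9: Y-Z = 25 → Z
  i=10: X-F = 18 → S
  i=11: T-K =  9 → J
  i=12: I-F =  3 → D
  i=13: O-J =  5 → F
  i=14: W-Z = 23 → X
  i=15: A-B = 25 → Z
  i=16: Z-H = 18 → S
  i=17: M-D =  9 → J
  i=18: L-I =  3 → D
  i=19: Q-L =  5 → F
  i=20: A-D = 23 → X
  i=21: P-Q = 25 → Z
  i=22: V-D = 18 → S
  i=23: F-W =  9 → J
  i=24: V-S =  3 → D
  shifts repeat with period 6: DFXZSJ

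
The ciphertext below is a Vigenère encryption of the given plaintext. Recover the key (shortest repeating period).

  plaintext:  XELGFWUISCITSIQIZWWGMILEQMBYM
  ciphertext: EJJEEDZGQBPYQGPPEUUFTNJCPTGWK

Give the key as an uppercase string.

HFYYZ

  i= 0: E-X =  7 → H
  i= 1: J-E =  5 → F
  i= 2: J-L = 24 → Y
  i= 3: E-G = 24 → Y
  i= 4: E-F = 25 → Z
  i= 5: D-W =  7 → H
  i= 6: Z-U =  5 → F
  i= 7: G-I = 24 → Y
  i= 8: Q-S = 24 → Y
  i= 9: B-C = 25 → Z
  i=10: P-I =  7 → H
  i=11: Y-T =  5 → F
  i=12: Q-S = 24 → Y
  i=13: G-I = 24 → Y
  i=14: P-Q = 25 → Z
  i=15: P-I =  7 → H
  i=16: E-Z =  5 → F
  i=17: U-W = 24 → Y
  i=18: U-W = 24 → Y
  i=19: F-G = 25 → Z
  i=20: T-M =  7 → H
  i=21: N-I =  5 → F
  i=22: J-L = 24 → Y
  i=23: C-E = 24 → Y
  i=24: P-Q = 25 → Z
  i=25: T-M =  7 → H
  i=26: G-B =  5 → F
  i=27: W-Y = 24 → Y
  i=28: K-M = 24 → Y
  shifts repeat with period 5: HFYYZ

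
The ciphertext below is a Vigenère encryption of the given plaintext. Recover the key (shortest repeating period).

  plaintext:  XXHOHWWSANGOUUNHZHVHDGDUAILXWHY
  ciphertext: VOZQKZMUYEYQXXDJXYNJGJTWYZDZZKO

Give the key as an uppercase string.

YRSCDDQC

  i= 0: V-X = 24 → Y
  i= 1: O-X = 17 → R
  i= 2: Z-H = 18 → S
  i= 3: Q-O =  2 → C
  i= 4: K-H =  3 → D
  i= 5: Z-W =  3 → D
  i= 6: M-W = 16 → Q
  i= 7: U-S =  2 → C
  i= 8: Y-A = 24 → Y
  i= 9: E-N = 17 → R
  i=10: Y-G = 18 → S
  i=11: Q-O =  2 → C
  i=12: X-U =  3 → D
  i=13: X-U =  3 → D
  i=14: D-N = 16 → Q
  i=15: J-H =  2 → C
  i=16: X-Z = 24 → Y
  i=17: Y-H = 17 → R
  i=18: N-V = 18 → S
  i=19: J-H =  2 → C
  i=20: G-D =  3 → D
  i=21: J-G =  3 → D
  i=22: T-D = 16 → Q
  i=23: W-U =  2 → C
  i=24: Y-A = 24 → Y
  i=25: Z-I = 17 → R
  i=26: D-L = 18 → S
  i=27: Z-X =  2 → C
  i=28: Z-W =  3 → D
  i=29: K-H =  3 → D
  i=30: O-Y = 16 → Q
  shifts repeat with period 8: YRSCDDQC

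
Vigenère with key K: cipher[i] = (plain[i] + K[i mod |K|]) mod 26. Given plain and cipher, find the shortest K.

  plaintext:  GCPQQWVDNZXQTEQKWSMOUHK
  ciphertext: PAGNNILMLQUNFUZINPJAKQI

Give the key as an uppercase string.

  i= 0: P-G =  9 → J
  i= 1: A-C = 24 → Y
  i= 2: G-P = 17 → R
  i= 3: N-Q = 23 → X
  i= 4: N-Q = 23 → X
  i= 5: I-W = 12 → M
  i= 6: L-V = 16 → Q
  i= 7: M-D =  9 → J
  i= 8: L-N = 24 → Y
  i= 9: Q-Z = 17 → R
  i=10: U-X = 23 → X
  i=11: N-Q = 23 → X
  i=12: F-T = 12 → M
  i=13: U-E = 16 → Q
  i=14: Z-Q =  9 → J
  i=15: I-K = 24 → Y
  i=16: N-W = 17 → R
  i=17: P-S = 23 → X
  i=18: J-M = 23 → X
  i=19: A-O = 12 → M
  i=20: K-U = 16 → Q
  i=21: Q-H =  9 → J
  i=22: I-K = 24 → Y
  shifts repeat with period 7: JYRXXMQ

JYRXXMQ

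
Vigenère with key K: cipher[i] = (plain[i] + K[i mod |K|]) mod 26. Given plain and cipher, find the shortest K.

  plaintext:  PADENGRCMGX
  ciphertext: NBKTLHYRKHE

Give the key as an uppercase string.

  i= 0: N-P = 24 → Y
  i= 1: B-A =  1 → B
  i= 2: K-D =  7 → H
  i= 3: T-E = 15 → P
  i= 4: L-N = 24 → Y
  i= 5: H-G =  1 → B
  i= 6: Y-R =  7 → H
  i= 7: R-C = 15 → P
  i= 8: K-M = 24 → Y
  i= 9: H-G =  1 → B
  i=10: E-X =  7 → H
  shifts repeat with period 4: YBHP

YBHP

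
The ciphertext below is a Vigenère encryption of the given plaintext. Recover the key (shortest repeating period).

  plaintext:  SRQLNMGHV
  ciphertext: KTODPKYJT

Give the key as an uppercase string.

  i= 0: K-S = 18 → S
  i= 1: T-R =  2 → C
  i= 2: O-Q = 24 → Y
  i= 3: D-L = 18 → S
  i= 4: P-N =  2 → C
  i= 5: K-M = 24 → Y
  i= 6: Y-G = 18 → S
  i= 7: J-H =  2 → C
  i= 8: T-V = 24 → Y
  shifts repeat with period 3: SCY

SCY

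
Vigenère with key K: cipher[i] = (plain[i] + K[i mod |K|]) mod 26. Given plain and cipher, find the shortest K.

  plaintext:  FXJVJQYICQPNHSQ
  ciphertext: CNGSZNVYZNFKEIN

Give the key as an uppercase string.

XQX

  i= 0: C-F = 23 → X
  i= 1: N-X = 16 → Q
  i= 2: G-J = 23 → X
  i= 3: S-V = 23 → X
  i= 4: Z-J = 16 → Q
  i= 5: N-Q = 23 → X
  i= 6: V-Y = 23 → X
  i= 7: Y-I = 16 → Q
  i= 8: Z-C = 23 → X
  i= 9: N-Q = 23 → X
  i=10: F-P = 16 → Q
  i=11: K-N = 23 → X
  i=12: E-H = 23 → X
  i=13: I-S = 16 → Q
  i=14: N-Q = 23 → X
  shifts repeat with period 3: XQX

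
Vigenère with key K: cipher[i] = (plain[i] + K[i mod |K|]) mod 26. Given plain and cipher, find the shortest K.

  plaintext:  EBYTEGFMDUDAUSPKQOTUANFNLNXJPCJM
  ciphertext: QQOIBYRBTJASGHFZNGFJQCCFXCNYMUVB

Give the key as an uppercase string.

  i= 0: Q-E = 12 → M
  i= 1: Q-B = 15 → P
  i= 2: O-Y = 16 → Q
  i= 3: I-T = 15 → P
  i= 4: B-E = 23 → X
  i= 5: Y-G = 18 → S
  i= 6: R-F = 12 → M
  i= 7: B-M = 15 → P
  i= 8: T-D = 16 → Q
  i= 9: J-U = 15 → P
  i=10: A-D = 23 → X
  i=11: S-A = 18 → S
  i=12: G-U = 12 → M
  i=13: H-S = 15 → P
  i=14: F-P = 16 → Q
  i=15: Z-K = 15 → P
  i=16: N-Q = 23 → X
  i=17: G-O = 18 → S
  i=18: F-T = 12 → M
  i=19: J-U = 15 → P
  i=20: Q-A = 16 → Q
  i=21: C-N = 15 → P
  i=22: C-F = 23 → X
  i=23: F-N = 18 → S
  i=24: X-L = 12 → M
  i=25: C-N = 15 → P
  i=26: N-X = 16 → Q
  i=27: Y-J = 15 → P
  i=28: M-P = 23 → X
  i=29: U-C = 18 → S
  i=30: V-J = 12 → M
  i=31: B-M = 15 → P
  shifts repeat with period 6: MPQPXS

MPQPXS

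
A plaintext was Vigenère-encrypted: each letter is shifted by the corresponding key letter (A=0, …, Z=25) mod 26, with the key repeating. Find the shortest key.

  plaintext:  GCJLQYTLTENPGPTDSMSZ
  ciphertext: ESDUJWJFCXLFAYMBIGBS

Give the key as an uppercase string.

  i= 0: E-G = 24 → Y
  i= 1: S-C = 16 → Q
  i= 2: D-J = 20 → U
  i= 3: U-L =  9 → J
  i= 4: J-Q = 19 → T
  i= 5: W-Y = 24 → Y
  i= 6: J-T = 16 → Q
  i= 7: F-L = 20 → U
  i= 8: C-T =  9 → J
  i= 9: X-E = 19 → T
  i=10: L-N = 24 → Y
  i=11: F-P = 16 → Q
  i=12: A-G = 20 → U
  i=13: Y-P =  9 → J
  i=14: M-T = 19 → T
  i=15: B-D = 24 → Y
  i=16: I-S = 16 → Q
  i=17: G-M = 20 → U
  i=18: B-S =  9 → J
  i=19: S-Z = 19 → T
  shifts repeat with period 5: YQUJT

YQUJT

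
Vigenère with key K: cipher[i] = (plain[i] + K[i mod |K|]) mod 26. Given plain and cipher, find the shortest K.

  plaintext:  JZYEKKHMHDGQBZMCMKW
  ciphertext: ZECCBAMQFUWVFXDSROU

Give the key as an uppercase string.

QFEYR

  i= 0: Z-J = 16 → Q
  i= 1: E-Z =  5 → F
  i= 2: C-Y =  4 → E
  i= 3: C-E = 24 → Y
  i= 4: B-K = 17 → R
  i= 5: A-K = 16 → Q
  i= 6: M-H =  5 → F
  i= 7: Q-M =  4 → E
  i= 8: F-H = 24 → Y
  i= 9: U-D = 17 → R
  i=10: W-G = 16 → Q
  i=11: V-Q =  5 → F
  i=12: F-B =  4 → E
  i=13: X-Z = 24 → Y
  i=14: D-M = 17 → R
  i=15: S-C = 16 → Q
  i=16: R-M =  5 → F
  i=17: O-K =  4 → E
  i=18: U-W = 24 → Y
  shifts repeat with period 5: QFEYR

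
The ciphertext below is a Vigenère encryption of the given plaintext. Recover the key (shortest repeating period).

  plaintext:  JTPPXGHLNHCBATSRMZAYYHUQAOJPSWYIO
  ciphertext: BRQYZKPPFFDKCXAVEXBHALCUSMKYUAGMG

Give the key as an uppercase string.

  i= 0: B-J = 18 → S
  i= 1: R-T = 24 → Y
  i= 2: Q-P =  1 → B
  i= 3: Y-P =  9 → J
  i= 4: Z-X =  2 → C
  i= 5: K-G =  4 → E
  i= 6: P-H =  8 → I
  i= 7: P-L =  4 → E
  i= 8: F-N = 18 → S
  i= 9: F-H = 24 → Y
  i=10: D-C =  1 → B
  i=11: K-B =  9 → J
  i=12: C-A =  2 → C
  i=13: X-T =  4 → E
  i=14: A-S =  8 → I
  i=15: V-R =  4 → E
  i=16: E-M = 18 → S
  i=17: X-Z = 24 → Y
  i=18: B-A =  1 → B
  i=19: H-Y =  9 → J
  i=20: A-Y =  2 → C
  i=21: L-H =  4 → E
  i=22: C-U =  8 → I
  i=23: U-Q =  4 → E
  i=24: S-A = 18 → S
  i=25: M-O = 24 → Y
  i=26: K-J =  1 → B
  i=27: Y-P =  9 → J
  i=28: U-S =  2 → C
  i=29: A-W =  4 → E
  i=30: G-Y =  8 → I
  i=31: M-I =  4 → E
  i=32: G-O = 18 → S
  shifts repeat with period 8: SYBJCEIE

SYBJCEIE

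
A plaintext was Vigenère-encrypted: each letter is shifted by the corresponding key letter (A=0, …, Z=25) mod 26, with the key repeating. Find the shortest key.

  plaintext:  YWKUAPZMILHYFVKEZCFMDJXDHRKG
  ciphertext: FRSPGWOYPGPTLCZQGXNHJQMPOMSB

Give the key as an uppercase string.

HVIVGHPM

  i= 0: F-Y =  7 → H
  i= 1: R-W = 21 → V
  i= 2: S-K =  8 → I
  i= 3: P-U = 21 → V
  i= 4: G-A =  6 → G
  i= 5: W-P =  7 → H
  i= 6: O-Z = 15 → P
  i= 7: Y-M = 12 → M
  i= 8: P-I =  7 → H
  i= 9: G-L = 21 → V
  i=10: P-H =  8 → I
  i=11: T-Y = 21 → V
  i=12: L-F =  6 → G
  i=13: C-V =  7 → H
  i=14: Z-K = 15 → P
  i=15: Q-E = 12 → M
  i=16: G-Z =  7 → H
  i=17: X-C = 21 → V
  i=18: N-F =  8 → I
  i=19: H-M = 21 → V
  i=20: J-D =  6 → G
  i=21: Q-J =  7 → H
  i=22: M-X = 15 → P
  i=23: P-D = 12 → M
  i=24: O-H =  7 → H
  i=25: M-R = 21 → V
  i=26: S-K =  8 → I
  i=27: B-G = 21 → V
  shifts repeat with period 8: HVIVGHPM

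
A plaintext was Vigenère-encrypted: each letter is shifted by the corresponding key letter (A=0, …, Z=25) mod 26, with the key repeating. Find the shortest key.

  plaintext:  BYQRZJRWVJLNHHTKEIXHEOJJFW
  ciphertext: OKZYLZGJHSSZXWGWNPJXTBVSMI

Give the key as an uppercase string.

NMJHMQP

  i= 0: O-B = 13 → N
  i= 1: K-Y = 12 → M
  i= 2: Z-Q =  9 → J
  i= 3: Y-R =  7 → H
  i= 4: L-Z = 12 → M
  i= 5: Z-J = 16 → Q
  i= 6: G-R = 15 → P
  i= 7: J-W = 13 → N
  i= 8: H-V = 12 → M
  i= 9: S-J =  9 → J
  i=10: S-L =  7 → H
  i=11: Z-N = 12 → M
  i=12: X-H = 16 → Q
  i=13: W-H = 15 → P
  i=14: G-T = 13 → N
  i=15: W-K = 12 → M
  i=16: N-E =  9 → J
  i=17: P-I =  7 → H
  i=18: J-X = 12 → M
  i=19: X-H = 16 → Q
  i=20: T-E = 15 → P
  i=21: B-O = 13 → N
  i=22: V-J = 12 → M
  i=23: S-J =  9 → J
  i=24: M-F =  7 → H
  i=25: I-W = 12 → M
  shifts repeat with period 7: NMJHMQP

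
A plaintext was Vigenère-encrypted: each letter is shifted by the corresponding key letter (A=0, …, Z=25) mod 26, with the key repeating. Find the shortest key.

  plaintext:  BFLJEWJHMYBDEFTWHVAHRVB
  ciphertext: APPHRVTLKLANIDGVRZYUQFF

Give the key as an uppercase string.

ZKEYN

  i= 0: A-B = 25 → Z
  i= 1: P-F = 10 → K
  i= 2: P-L =  4 → E
  i= 3: H-J = 24 → Y
  i= 4: R-E = 13 → N
  i= 5: V-W = 25 → Z
  i= 6: T-J = 10 → K
  i= 7: L-H =  4 → E
  i= 8: K-M = 24 → Y
  i= 9: L-Y = 13 → N
  i=10: A-B = 25 → Z
  i=11: N-D = 10 → K
  i=12: I-E =  4 → E
  i=13: D-F = 24 → Y
  i=14: G-T = 13 → N
  i=15: V-W = 25 → Z
  i=16: R-H = 10 → K
  i=17: Z-V =  4 → E
  i=18: Y-A = 24 → Y
  i=19: U-H = 13 → N
  i=20: Q-R = 25 → Z
  i=21: F-V = 10 → K
  i=22: F-B =  4 → E
  shifts repeat with period 5: ZKEYN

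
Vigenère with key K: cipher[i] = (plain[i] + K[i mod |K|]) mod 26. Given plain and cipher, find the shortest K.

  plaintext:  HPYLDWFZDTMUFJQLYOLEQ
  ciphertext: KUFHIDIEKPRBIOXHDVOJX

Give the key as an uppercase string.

  i= 0: K-H =  3 → D
  i= 1: U-P =  5 → F
  i= 2: F-Y =  7 → H
  i= 3: H-L = 22 → W
  i= 4: I-D =  5 → F
  i= 5: D-W =  7 → H
  i= 6: I-F =  3 → D
  i= 7: E-Z =  5 → F
  i= 8: K-D =  7 → H
  i= 9: P-T = 22 → W
  i=10: R-M =  5 → F
  i=11: B-U =  7 → H
  i=12: I-F =  3 → D
  i=13: O-J =  5 → F
  i=14: X-Q =  7 → H
  i=15: H-L = 22 → W
  i=16: D-Y =  5 → F
  i=17: V-O =  7 → H
  i=18: O-L =  3 → D
  i=19: J-E =  5 → F
  i=20: X-Q =  7 → H
  shifts repeat with period 6: DFHWFH

DFHWFH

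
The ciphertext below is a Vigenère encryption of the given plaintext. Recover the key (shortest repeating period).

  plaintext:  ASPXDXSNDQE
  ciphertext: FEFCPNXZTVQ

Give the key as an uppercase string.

FMQ

  i= 0: F-A =  5 → F
  i= 1: E-S = 12 → M
  i= 2: F-P = 16 → Q
  i= 3: C-X =  5 → F
  i= 4: P-D = 12 → M
  i= 5: N-X = 16 → Q
  i= 6: X-S =  5 → F
  i= 7: Z-N = 12 → M
  i= 8: T-D = 16 → Q
  i= 9: V-Q =  5 → F
  i=10: Q-E = 12 → M
  shifts repeat with period 3: FMQ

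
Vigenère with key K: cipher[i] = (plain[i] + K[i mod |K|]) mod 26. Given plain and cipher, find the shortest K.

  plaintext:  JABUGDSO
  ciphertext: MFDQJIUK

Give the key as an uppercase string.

DFCW

  i= 0: M-J =  3 → D
  i= 1: F-A =  5 → F
  i= 2: D-B =  2 → C
  i= 3: Q-U = 22 → W
  i= 4: J-G =  3 → D
  i= 5: I-D =  5 → F
  i= 6: U-S =  2 → C
  i= 7: K-O = 22 → W
  shifts repeat with period 4: DFCW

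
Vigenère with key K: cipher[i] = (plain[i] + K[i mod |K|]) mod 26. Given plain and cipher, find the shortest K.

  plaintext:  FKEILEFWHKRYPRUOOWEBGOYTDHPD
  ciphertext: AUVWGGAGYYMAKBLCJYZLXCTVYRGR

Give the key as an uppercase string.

  i= 0: A-F = 21 → V
  i= 1: U-K = 10 → K
  i= 2: V-E = 17 → R
  i= 3: W-I = 14 → O
  i= 4: G-L = 21 → V
  i= 5: G-E =  2 → C
  i= 6: A-F = 21 → V
  i= 7: G-W = 10 → K
  i= 8: Y-H = 17 → R
  i= 9: Y-K = 14 → O
  i=10: M-R = 21 → V
  i=11: A-Y =  2 → C
  i=12: K-P = 21 → V
  i=13: B-R = 10 → K
  i=14: L-U = 17 → R
  i=15: C-O = 14 → O
  i=16: J-O = 21 → V
  i=17: Y-W =  2 → C
  i=18: Z-E = 21 → V
  i=19: L-B = 10 → K
  i=20: X-G = 17 → R
  i=21: C-O = 14 → O
  i=22: T-Y = 21 → V
  i=23: V-T =  2 → C
  i=24: Y-D = 21 → V
  i=25: R-H = 10 → K
  i=26: G-P = 17 → R
  i=27: R-D = 14 → O
  shifts repeat with period 6: VKROVC

VKROVC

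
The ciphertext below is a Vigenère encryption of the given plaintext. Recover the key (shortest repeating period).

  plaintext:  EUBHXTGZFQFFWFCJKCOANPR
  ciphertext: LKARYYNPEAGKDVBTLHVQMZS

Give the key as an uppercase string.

HQZKBF

  i= 0: L-E =  7 → H
  i= 1: K-U = 16 → Q
  i= 2: A-B = 25 → Z
  i= 3: R-H = 10 → K
  i= 4: Y-X =  1 → B
  i= 5: Y-T =  5 → F
  i= 6: N-G =  7 → H
  i= 7: P-Z = 16 → Q
  i= 8: E-F = 25 → Z
  i= 9: A-Q = 10 → K
  i=10: G-F =  1 → B
  i=11: K-F =  5 → F
  i=12: D-W =  7 → H
  i=13: V-F = 16 → Q
  i=14: B-C = 25 → Z
  i=15: T-J = 10 → K
  i=16: L-K =  1 → B
  i=17: H-C =  5 → F
  i=18: V-O =  7 → H
  i=19: Q-A = 16 → Q
  i=20: M-N = 25 → Z
  i=21: Z-P = 10 → K
  i=22: S-R =  1 → B
  shifts repeat with period 6: HQZKBF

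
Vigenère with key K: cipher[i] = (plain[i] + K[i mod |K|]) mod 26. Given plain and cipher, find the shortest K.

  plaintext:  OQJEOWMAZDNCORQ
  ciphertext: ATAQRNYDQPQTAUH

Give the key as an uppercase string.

MDR

  i= 0: A-O = 12 → M
  i= 1: T-Q =  3 → D
  i= 2: A-J = 17 → R
  i= 3: Q-E = 12 → M
  i= 4: R-O =  3 → D
  i= 5: N-W = 17 → R
  i= 6: Y-M = 12 → M
  i= 7: D-A =  3 → D
  i= 8: Q-Z = 17 → R
  i= 9: P-D = 12 → M
  i=10: Q-N =  3 → D
  i=11: T-C = 17 → R
  i=12: A-O = 12 → M
  i=13: U-R =  3 → D
  i=14: H-Q = 17 → R
  shifts repeat with period 3: MDR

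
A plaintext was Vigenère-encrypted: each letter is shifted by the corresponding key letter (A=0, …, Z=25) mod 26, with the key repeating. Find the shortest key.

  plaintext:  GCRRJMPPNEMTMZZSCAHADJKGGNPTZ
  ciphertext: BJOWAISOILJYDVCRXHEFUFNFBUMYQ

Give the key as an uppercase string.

VHXFRWDZ

  i= 0: B-G = 21 → V
  i= 1: J-C =  7 → H
  i= 2: O-R = 23 → X
  i= 3: W-R =  5 → F
  i= 4: A-J = 17 → R
  i= 5: I-M = 22 → W
  i= 6: S-P =  3 → D
  i= 7: O-P = 25 → Z
  i= 8: I-N = 21 → V
  i= 9: L-E =  7 → H
  i=10: J-M = 23 → X
  i=11: Y-T =  5 → F
  i=12: D-M = 17 → R
  i=13: V-Z = 22 → W
  i=14: C-Z =  3 → D
  i=15: R-S = 25 → Z
  i=16: X-C = 21 → V
  i=17: H-A =  7 → H
  i=18: E-H = 23 → X
  i=19: F-A =  5 → F
  i=20: U-D = 17 → R
  i=21: F-J = 22 → W
  i=22: N-K =  3 → D
  i=23: F-G = 25 → Z
  i=24: B-G = 21 → V
  i=25: U-N =  7 → H
  i=26: M-P = 23 → X
  i=27: Y-T =  5 → F
  i=28: Q-Z = 17 → R
  shifts repeat with period 8: VHXFRWDZ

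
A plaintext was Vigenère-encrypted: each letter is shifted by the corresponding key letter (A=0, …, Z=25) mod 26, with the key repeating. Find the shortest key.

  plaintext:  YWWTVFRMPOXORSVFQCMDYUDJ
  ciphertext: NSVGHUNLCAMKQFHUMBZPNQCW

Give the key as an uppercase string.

  i= 0: N-Y = 15 → P
  i= 1: S-W = 22 → W
  i= 2: V-W = 25 → Z
  i= 3: G-T = 13 → N
  i= 4: H-V = 12 → M
  i= 5: U-F = 15 → P
  i= 6: N-R = 22 → W
  i= 7: L-M = 25 → Z
  i= 8: C-P = 13 → N
  i= 9: A-O = 12 → M
  i=10: M-X = 15 → P
  i=11: K-O = 22 → W
  i=12: Q-R = 25 → Z
  i=13: F-S = 13 → N
  i=14: H-V = 12 → M
  i=15: U-F = 15 → P
  i=16: M-Q = 22 → W
  i=17: B-C = 25 → Z
  i=18: Z-M = 13 → N
  i=19: P-D = 12 → M
  i=20: N-Y = 15 → P
  i=21: Q-U = 22 → W
  i=22: C-D = 25 → Z
  i=23: W-J = 13 → N
  shifts repeat with period 5: PWZNM

PWZNM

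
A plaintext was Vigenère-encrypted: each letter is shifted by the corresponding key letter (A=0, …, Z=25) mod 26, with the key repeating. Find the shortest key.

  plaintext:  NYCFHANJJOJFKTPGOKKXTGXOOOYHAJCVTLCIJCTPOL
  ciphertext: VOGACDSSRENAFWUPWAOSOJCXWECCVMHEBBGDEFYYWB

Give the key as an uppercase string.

IQEVVDFJ

  i= 0: V-N =  8 → I
  i= 1: O-Y = 16 → Q
  i= 2: G-C =  4 → E
  i= 3: A-F = 21 → V
  i= 4: C-H = 21 → V
  i= 5: D-A =  3 → D
  i= 6: S-N =  5 → F
  i= 7: S-J =  9 → J
  i= 8: R-J =  8 → I
  i= 9: E-O = 16 → Q
  i=10: N-J =  4 → E
  i=11: A-F = 21 → V
  i=12: F-K = 21 → V
  i=13: W-T =  3 → D
  i=14: U-P =  5 → F
  i=15: P-G =  9 → J
  i=16: W-O =  8 → I
  i=17: A-K = 16 → Q
  i=18: O-K =  4 → E
  i=19: S-X = 21 → V
  i=20: O-T = 21 → V
  i=21: J-G =  3 → D
  i=22: C-X =  5 → F
  i=23: X-O =  9 → J
  i=24: W-O =  8 → I
  i=25: E-O = 16 → Q
  i=26: C-Y =  4 → E
  i=27: C-H = 21 → V
  i=28: V-A = 21 → V
  i=29: M-J =  3 → D
  i=30: H-C =  5 → F
  i=31: E-V =  9 → J
  i=32: B-T =  8 → I
  i=33: B-L = 16 → Q
  i=34: G-C =  4 → E
  i=35: D-I = 21 → V
  i=36: E-J = 21 → V
  i=37: F-C =  3 → D
  i=38: Y-T =  5 → F
  i=39: Y-P =  9 → J
  i=40: W-O =  8 → I
  i=41: B-L = 16 → Q
  shifts repeat with period 8: IQEVVDFJ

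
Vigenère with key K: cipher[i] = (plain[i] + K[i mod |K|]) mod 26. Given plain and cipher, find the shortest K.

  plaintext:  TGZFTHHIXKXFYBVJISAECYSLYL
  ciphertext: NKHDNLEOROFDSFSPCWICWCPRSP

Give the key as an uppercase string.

UEIYUEXG

  i= 0: N-T = 20 → U
  i= 1: K-G =  4 → E
  i= 2: H-Z =  8 → I
  i= 3: D-F = 24 → Y
  i= 4: N-T = 20 → U
  i= 5: L-H =  4 → E
  i= 6: E-H = 23 → X
  i= 7: O-I =  6 → G
  i= 8: R-X = 20 → U
  i= 9: O-K =  4 → E
  i=10: F-X =  8 → I
  i=11: D-F = 24 → Y
  i=12: S-Y = 20 → U
  i=13: F-B =  4 → E
  i=14: S-V = 23 → X
  i=15: P-J =  6 → G
  i=16: C-I = 20 → U
  i=17: W-S =  4 → E
  i=18: I-A =  8 → I
  i=19: C-E = 24 → Y
  i=20: W-C = 20 → U
  i=21: C-Y =  4 → E
  i=22: P-S = 23 → X
  i=23: R-L =  6 → G
  i=24: S-Y = 20 → U
  i=25: P-L =  4 → E
  shifts repeat with period 8: UEIYUEXG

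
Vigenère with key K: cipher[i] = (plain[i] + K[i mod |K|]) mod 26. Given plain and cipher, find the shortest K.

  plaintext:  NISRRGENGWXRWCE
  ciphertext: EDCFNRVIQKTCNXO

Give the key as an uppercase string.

RVKOWL

  i= 0: E-N = 17 → R
  i= 1: D-I = 21 → V
  i= 2: C-S = 10 → K
  i= 3: F-R = 14 → O
  i= 4: N-R = 22 → W
  i= 5: R-G = 11 → L
  i= 6: V-E = 17 → R
  i= 7: I-N = 21 → V
  i= 8: Q-G = 10 → K
  i= 9: K-W = 14 → O
  i=10: T-X = 22 → W
  i=11: C-R = 11 → L
  i=12: N-W = 17 → R
  i=13: X-C = 21 → V
  i=14: O-E = 10 → K
  shifts repeat with period 6: RVKOWL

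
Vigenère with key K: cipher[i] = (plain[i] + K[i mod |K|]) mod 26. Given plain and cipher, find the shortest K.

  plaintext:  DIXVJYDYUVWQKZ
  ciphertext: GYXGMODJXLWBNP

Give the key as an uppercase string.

  i= 0: G-D =  3 → D
  i= 1: Y-I = 16 → Q
  i= 2: X-X =  0 → A
  i= 3: G-V = 11 → L
  i= 4: M-J =  3 → D
  i= 5: O-Y = 16 → Q
  i= 6: D-D =  0 → A
  i= 7: J-Y = 11 → L
  i= 8: X-U =  3 → D
  i= 9: L-V = 16 → Q
  i=10: W-W =  0 → A
  i=11: B-Q = 11 → L
  i=12: N-K =  3 → D
  i=13: P-Z = 16 → Q
  shifts repeat with period 4: DQAL

DQAL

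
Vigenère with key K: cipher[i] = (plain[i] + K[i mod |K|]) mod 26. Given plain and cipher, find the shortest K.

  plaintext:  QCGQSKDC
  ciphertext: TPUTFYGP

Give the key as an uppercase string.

  i= 0: T-Q =  3 → D
  i= 1: P-C = 13 → N
  i= 2: U-G = 14 → O
  i= 3: T-Q =  3 → D
  i= 4: F-S = 13 → N
  i= 5: Y-K = 14 → O
  i= 6: G-D =  3 → D
  i= 7: P-C = 13 → N
  shifts repeat with period 3: DNO

DNO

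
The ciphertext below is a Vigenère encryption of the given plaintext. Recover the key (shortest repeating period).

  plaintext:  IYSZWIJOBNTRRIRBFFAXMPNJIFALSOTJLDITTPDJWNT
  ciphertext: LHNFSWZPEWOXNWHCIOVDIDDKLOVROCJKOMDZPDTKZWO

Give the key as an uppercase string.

  i= 0: L-I =  3 → D
  i= 1: H-Y =  9 → J
  i= 2: N-S = 21 → V
  i= 3: F-Z =  6 → G
  i= 4: S-W = 22 → W
  i= 5: W-I = 14 → O
  i= 6: Z-J = 16 → Q
  i= 7: P-O =  1 → B
  i= 8: E-B =  3 → D
  i= 9: W-N =  9 → J
  i=10: O-T = 21 → V
  i=11: X-R =  6 → G
  i=12: N-R = 22 → W
  i=13: W-I = 14 → O
  i=14: H-R = 16 → Q
  i=15: C-B =  1 → B
  i=16: I-F =  3 → D
  i=17: O-F =  9 → J
  i=18: V-A = 21 → V
  i=19: D-X =  6 → G
  i=20: I-M = 22 → W
  i=21: D-P = 14 → O
  i=22: D-N = 16 → Q
  i=23: K-J =  1 → B
  i=24: L-I =  3 → D
  i=25: O-F =  9 → J
  i=26: V-A = 21 → V
  i=27: R-L =  6 → G
  i=28: O-S = 22 → W
  i=29: C-O = 14 → O
  i=30: J-T = 16 → Q
  i=31: K-J =  1 → B
  i=32: O-L =  3 → D
  i=33: M-D =  9 → J
  i=34: D-I = 21 → V
  i=35: Z-T =  6 → G
  i=36: P-T = 22 → W
  i=37: D-P = 14 → O
  i=38: T-D = 16 → Q
  i=39: K-J =  1 → B
  i=40: Z-W =  3 → D
  i=41: W-N =  9 → J
  i=42: O-T = 21 → V
  shifts repeat with period 8: DJVGWOQB

DJVGWOQB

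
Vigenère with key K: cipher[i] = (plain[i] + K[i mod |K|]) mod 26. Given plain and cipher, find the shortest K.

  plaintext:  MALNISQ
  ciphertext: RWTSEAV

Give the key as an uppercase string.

  i= 0: R-M =  5 → F
  i= 1: W-A = 22 → W
  i= 2: T-L =  8 → I
  i= 3: S-N =  5 → F
  i= 4: E-I = 22 → W
  i= 5: A-S =  8 → I
  i= 6: V-Q =  5 → F
  shifts repeat with period 3: FWI

FWI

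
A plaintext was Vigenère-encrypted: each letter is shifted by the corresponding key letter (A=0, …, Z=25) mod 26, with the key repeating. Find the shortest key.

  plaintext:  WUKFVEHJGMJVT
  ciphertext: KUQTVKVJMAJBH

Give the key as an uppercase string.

  i= 0: K-W = 14 → O
  i= 1: U-U =  0 → A
  i= 2: Q-K =  6 → G
  i= 3: T-F = 14 → O
  i= 4: V-V =  0 → A
  i= 5: K-E =  6 → G
  i= 6: V-H = 14 → O
  i= 7: J-J =  0 → A
  i= 8: M-G =  6 → G
  i= 9: A-M = 14 → O
  i=10: J-J =  0 → A
  i=11: B-V =  6 → G
  i=12: H-T = 14 → O
  shifts repeat with period 3: OAG

OAG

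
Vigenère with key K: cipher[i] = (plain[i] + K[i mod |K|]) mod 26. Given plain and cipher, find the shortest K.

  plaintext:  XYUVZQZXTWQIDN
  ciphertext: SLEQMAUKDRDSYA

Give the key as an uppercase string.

  i= 0: S-X = 21 → V
  i= 1: L-Y = 13 → N
  i= 2: E-U = 10 → K
  i= 3: Q-V = 21 → V
  i= 4: M-Z = 13 → N
  i= 5: A-Q = 10 → K
  i= 6: U-Z = 21 → V
  i= 7: K-X = 13 → N
  i= 8: D-T = 10 → K
  i= 9: R-W = 21 → V
  i=10: D-Q = 13 → N
  i=11: S-I = 10 → K
  i=12: Y-D = 21 → V
  i=13: A-N = 13 → N
  shifts repeat with period 3: VNK

VNK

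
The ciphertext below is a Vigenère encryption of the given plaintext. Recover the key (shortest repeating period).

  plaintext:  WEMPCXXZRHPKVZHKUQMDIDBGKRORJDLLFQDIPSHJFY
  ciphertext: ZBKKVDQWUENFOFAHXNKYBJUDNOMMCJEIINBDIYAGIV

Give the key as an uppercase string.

  i= 0: Z-W =  3 → D
  i= 1: B-E = 23 → X
  i= 2: K-M = 24 → Y
  i= 3: K-P = 21 → V
  i= 4: V-C = 19 → T
  i= 5: D-X =  6 → G
  i= 6: Q-X = 19 → T
  i= 7: W-Z = 23 → X
  i= 8: U-R =  3 → D
  i= 9: E-H = 23 → X
  i=10: N-P = 24 → Y
  i=11: F-K = 21 → V
  i=12: O-V = 19 → T
  i=13: F-Z =  6 → G
  i=14: A-H = 19 → T
  i=15: H-K = 23 → X
  i=16: X-U =  3 → D
  i=17: N-Q = 23 → X
  i=18: K-M = 24 → Y
  i=19: Y-D = 21 → V
  i=20: B-I = 19 → T
  i=21: J-D =  6 → G
  i=22: U-B = 19 → T
  i=23: D-G = 23 → X
  i=24: N-K =  3 → D
  i=25: O-R = 23 → X
  i=26: M-O = 24 → Y
  i=27: M-R = 21 → V
  i=28: C-J = 19 → T
  i=29: J-D =  6 → G
  i=30: E-L = 19 → T
  i=31: I-L = 23 → X
  i=32: I-F =  3 → D
  i=33: N-Q = 23 → X
  i=34: B-D = 24 → Y
  i=35: D-I = 21 → V
  i=36: I-P = 19 → T
  i=37: Y-S =  6 → G
  i=38: A-H = 19 → T
  i=39: G-J = 23 → X
  i=40: I-F =  3 → D
  i=41: V-Y = 23 → X
  shifts repeat with period 8: DXYVTGTX

DXYVTGTX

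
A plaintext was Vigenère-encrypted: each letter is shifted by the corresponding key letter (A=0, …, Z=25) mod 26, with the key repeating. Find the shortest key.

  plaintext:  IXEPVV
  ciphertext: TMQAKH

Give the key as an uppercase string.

LPM

  i= 0: T-I = 11 → L
  i= 1: M-X = 15 → P
  i= 2: Q-E = 12 → M
  i= 3: A-P = 11 → L
  i= 4: K-V = 15 → P
  i= 5: H-V = 12 → M
  shifts repeat with period 3: LPM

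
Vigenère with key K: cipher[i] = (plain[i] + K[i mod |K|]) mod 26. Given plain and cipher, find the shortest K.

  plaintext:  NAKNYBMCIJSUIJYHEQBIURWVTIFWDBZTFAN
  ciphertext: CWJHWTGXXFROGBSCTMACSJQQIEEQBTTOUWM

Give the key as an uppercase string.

  i= 0: C-N = 15 → P
  i= 1: W-A = 22 → W
  i= 2: J-K = 25 → Z
  i= 3: H-N = 20 → U
  i= 4: W-Y = 24 → Y
  i= 5: T-B = 18 → S
  i= 6: G-M = 20 → U
  i= 7: X-C = 21 → V
  i= 8: X-I = 15 → P
  i= 9: F-J = 22 → W
  i=10: R-S = 25 → Z
  i=11: O-U = 20 → U
  i=12: G-I = 24 → Y
  i=13: B-J = 18 → S
  i=14: S-Y = 20 → U
  i=15: C-H = 21 → V
  i=16: T-E = 15 → P
  i=17: M-Q = 22 → W
  i=18: A-B = 25 → Z
  i=19: C-I = 20 → U
  i=20: S-U = 24 → Y
  i=21: J-R = 18 → S
  i=22: Q-W = 20 → U
  i=23: Q-V = 21 → V
  i=24: I-T = 15 → P
  i=25: E-I = 22 → W
  i=26: E-F = 25 → Z
  i=27: Q-W = 20 → U
  i=28: B-D = 24 → Y
  i=29: T-B = 18 → S
  i=30: T-Z = 20 → U
  i=31: O-T = 21 → V
  i=32: U-F = 15 → P
  i=33: W-A = 22 → W
  i=34: M-N = 25 → Z
  shifts repeat with period 8: PWZUYSUV

PWZUYSUV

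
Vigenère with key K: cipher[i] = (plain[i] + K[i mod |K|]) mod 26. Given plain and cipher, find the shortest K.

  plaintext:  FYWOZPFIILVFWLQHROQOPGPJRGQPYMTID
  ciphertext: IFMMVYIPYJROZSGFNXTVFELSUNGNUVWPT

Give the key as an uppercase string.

  i= 0: I-F =  3 → D
  i= 1: F-Y =  7 → H
  i= 2: M-W = 16 → Q
  i= 3: M-O = 24 → Y
  i= 4: V-Z = 22 → W
  i= 5: Y-P =  9 → J
  i= 6: I-F =  3 → D
  i= 7: P-I =  7 → H
  i= 8: Y-I = 16 → Q
  i= 9: J-L = 24 → Y
  i=10: R-V = 22 → W
  i=11: O-F =  9 → J
  i=12: Z-W =  3 → D
  i=13: S-L =  7 → H
  i=14: G-Q = 16 → Q
  i=15: F-H = 24 → Y
  i=16: N-R = 22 → W
  i=17: X-O =  9 → J
  i=18: T-Q =  3 → D
  i=19: V-O =  7 → H
  i=20: F-P = 16 → Q
  i=21: E-G = 24 → Y
  i=22: L-P = 22 → W
  i=23: S-J =  9 → J
  i=24: U-R =  3 → D
  i=25: N-G =  7 → H
  i=26: G-Q = 16 → Q
  i=27: N-P = 24 → Y
  i=28: U-Y = 22 → W
  i=29: V-M =  9 → J
  i=30: W-T =  3 → D
  i=31: P-I =  7 → H
  i=32: T-D = 16 → Q
  shifts repeat with period 6: DHQYWJ

DHQYWJ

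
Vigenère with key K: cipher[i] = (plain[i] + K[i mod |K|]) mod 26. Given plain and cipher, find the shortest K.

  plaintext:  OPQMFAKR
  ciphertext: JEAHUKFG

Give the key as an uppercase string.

VPK

  i= 0: J-O = 21 → V
  i= 1: E-P = 15 → P
  i= 2: A-Q = 10 → K
  i= 3: H-M = 21 → V
  i= 4: U-F = 15 → P
  i= 5: K-A = 10 → K
  i= 6: F-K = 21 → V
  i= 7: G-R = 15 → P
  shifts repeat with period 3: VPK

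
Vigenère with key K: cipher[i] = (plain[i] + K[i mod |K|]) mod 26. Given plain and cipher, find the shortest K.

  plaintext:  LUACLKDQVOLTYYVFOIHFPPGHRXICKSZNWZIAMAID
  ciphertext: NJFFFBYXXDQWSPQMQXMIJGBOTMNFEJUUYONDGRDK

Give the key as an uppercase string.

  i= 0: N-L =  2 → C
  i= 1: J-U = 15 → P
  i= 2: F-A =  5 → F
  i= 3: F-C =  3 → D
  i= 4: F-L = 20 → U
  i= 5: B-K = 17 → R
  i= 6: Y-D = 21 → V
  i= 7: X-Q =  7 → H
  i= 8: X-V =  2 → C
  i= 9: D-O = 15 → P
  i=10: Q-L =  5 → F
  i=11: W-T =  3 → D
  i=12: S-Y = 20 → U
  i=13: P-Y = 17 → R
  i=14: Q-V = 21 → V
  i=15: M-F =  7 → H
  i=16: Q-O =  2 → C
  i=17: X-I = 15 → P
  i=18: M-H =  5 → F
  i=19: I-F =  3 → D
  i=20: J-P = 20 → U
  i=21: G-P = 17 → R
  i=22: B-G = 21 → V
  i=23: O-H =  7 → H
  i=24: T-R =  2 → C
  i=25: M-X = 15 → P
  i=26: N-I =  5 → F
  i=27: F-C =  3 → D
  i=28: E-K = 20 → U
  i=29: J-S = 17 → R
  i=30: U-Z = 21 → V
  i=31: U-N =  7 → H
  i=32: Y-W =  2 → C
  i=33: O-Z = 15 → P
  i=34: N-I =  5 → F
  i=35: D-A =  3 → D
  i=36: G-M = 20 → U
  i=37: R-A = 17 → R
  i=38: D-I = 21 → V
  i=39: K-D =  7 → H
  shifts repeat with period 8: CPFDURVH

CPFDURVH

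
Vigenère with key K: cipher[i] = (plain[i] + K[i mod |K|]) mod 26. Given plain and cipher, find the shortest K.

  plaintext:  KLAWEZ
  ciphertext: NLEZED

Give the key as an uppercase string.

  i= 0: N-K =  3 → D
  i= 1: L-L =  0 → A
  i= 2: E-A =  4 → E
  i= 3: Z-W =  3 → D
  i= 4: E-E =  0 → A
  i= 5: D-Z =  4 → E
  shifts repeat with period 3: DAE

DAE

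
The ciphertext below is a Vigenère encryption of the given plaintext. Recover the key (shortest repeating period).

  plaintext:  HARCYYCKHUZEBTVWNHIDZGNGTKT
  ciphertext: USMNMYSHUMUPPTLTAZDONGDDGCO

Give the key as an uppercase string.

NSVLOAQX

  i= 0: U-H = 13 → N
  i= 1: S-A = 18 → S
  i= 2: M-R = 21 → V
  i= 3: N-C = 11 → L
  i= 4: M-Y = 14 → O
  i= 5: Y-Y =  0 → A
  i= 6: S-C = 16 → Q
  i= 7: H-K = 23 → X
  i= 8: U-H = 13 → N
  i= 9: M-U = 18 → S
  i=10: U-Z = 21 → V
  i=11: P-E = 11 → L
  i=12: P-B = 14 → O
  i=13: T-T =  0 → A
  i=14: L-V = 16 → Q
  i=15: T-W = 23 → X
  i=16: A-N = 13 → N
  i=17: Z-H = 18 → S
  i=18: D-I = 21 → V
  i=19: O-D = 11 → L
  i=20: N-Z = 14 → O
  i=21: G-G =  0 → A
  i=22: D-N = 16 → Q
  i=23: D-G = 23 → X
  i=24: G-T = 13 → N
  i=25: C-K = 18 → S
  i=26: O-T = 21 → V
  shifts repeat with period 8: NSVLOAQX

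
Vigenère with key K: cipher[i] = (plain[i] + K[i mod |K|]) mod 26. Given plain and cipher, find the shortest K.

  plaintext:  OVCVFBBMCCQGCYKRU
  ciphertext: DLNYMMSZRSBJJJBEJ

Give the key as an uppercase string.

  i= 0: D-O = 15 → P
  i= 1: L-V = 16 → Q
  i= 2: N-C = 11 → L
  i= 3: Y-V =  3 → D
  i= 4: M-F =  7 → H
  i= 5: M-B = 11 → L
  i= 6: S-B = 17 → R
  i= 7: Z-M = 13 → N
  i= 8: R-C = 15 → P
  i= 9: S-C = 16 → Q
  i=10: B-Q = 11 → L
  i=11: J-G =  3 → D
  i=12: J-C =  7 → H
  i=13: J-Y = 11 → L
  i=14: B-K = 17 → R
  i=15: E-R = 13 → N
  i=16: J-U = 15 → P
  shifts repeat with period 8: PQLDHLRN

PQLDHLRN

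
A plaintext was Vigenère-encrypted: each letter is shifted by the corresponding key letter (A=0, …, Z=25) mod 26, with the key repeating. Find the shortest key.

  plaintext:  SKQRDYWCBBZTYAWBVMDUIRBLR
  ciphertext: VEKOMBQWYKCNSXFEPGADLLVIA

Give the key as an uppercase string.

DUUXJ

  i= 0: V-S =  3 → D
  i= 1: E-K = 20 → U
  i= 2: K-Q = 20 → U
  i= 3: O-R = 23 → X
  i= 4: M-D =  9 → J
  i= 5: B-Y =  3 → D
  i= 6: Q-W = 20 → U
  i= 7: W-C = 20 → U
  i= 8: Y-B = 23 → X
  i= 9: K-B =  9 → J
  i=10: C-Z =  3 → D
  i=11: N-T = 20 → U
  i=12: S-Y = 20 → U
  i=13: X-A = 23 → X
  i=14: F-W =  9 → J
  i=15: E-B =  3 → D
  i=16: P-V = 20 → U
  i=17: G-M = 20 → U
  i=18: A-D = 23 → X
  i=19: D-U =  9 → J
  i=20: L-I =  3 → D
  i=21: L-R = 20 → U
  i=22: V-B = 20 → U
  i=23: I-L = 23 → X
  i=24: A-R =  9 → J
  shifts repeat with period 5: DUUXJ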